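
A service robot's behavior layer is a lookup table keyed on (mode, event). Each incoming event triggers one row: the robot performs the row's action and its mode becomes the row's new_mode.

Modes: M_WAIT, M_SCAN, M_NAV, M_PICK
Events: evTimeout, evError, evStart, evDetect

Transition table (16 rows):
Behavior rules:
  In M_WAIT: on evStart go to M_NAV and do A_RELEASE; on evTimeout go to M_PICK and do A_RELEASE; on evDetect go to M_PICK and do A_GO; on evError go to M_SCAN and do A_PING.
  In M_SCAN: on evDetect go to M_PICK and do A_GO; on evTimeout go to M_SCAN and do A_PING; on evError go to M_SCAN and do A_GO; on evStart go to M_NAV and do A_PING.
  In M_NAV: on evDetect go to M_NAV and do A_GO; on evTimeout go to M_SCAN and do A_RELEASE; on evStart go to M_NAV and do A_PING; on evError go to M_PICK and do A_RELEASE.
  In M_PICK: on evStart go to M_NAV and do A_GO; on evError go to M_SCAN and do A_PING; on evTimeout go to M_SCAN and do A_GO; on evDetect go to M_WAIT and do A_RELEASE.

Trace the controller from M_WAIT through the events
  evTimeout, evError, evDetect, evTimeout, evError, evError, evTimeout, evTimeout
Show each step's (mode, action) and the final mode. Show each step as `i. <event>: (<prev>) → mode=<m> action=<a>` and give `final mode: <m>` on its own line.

1. evTimeout: (M_WAIT) → mode=M_PICK action=A_RELEASE
2. evError: (M_PICK) → mode=M_SCAN action=A_PING
3. evDetect: (M_SCAN) → mode=M_PICK action=A_GO
4. evTimeout: (M_PICK) → mode=M_SCAN action=A_GO
5. evError: (M_SCAN) → mode=M_SCAN action=A_GO
6. evError: (M_SCAN) → mode=M_SCAN action=A_GO
7. evTimeout: (M_SCAN) → mode=M_SCAN action=A_PING
8. evTimeout: (M_SCAN) → mode=M_SCAN action=A_PING

final mode: M_SCAN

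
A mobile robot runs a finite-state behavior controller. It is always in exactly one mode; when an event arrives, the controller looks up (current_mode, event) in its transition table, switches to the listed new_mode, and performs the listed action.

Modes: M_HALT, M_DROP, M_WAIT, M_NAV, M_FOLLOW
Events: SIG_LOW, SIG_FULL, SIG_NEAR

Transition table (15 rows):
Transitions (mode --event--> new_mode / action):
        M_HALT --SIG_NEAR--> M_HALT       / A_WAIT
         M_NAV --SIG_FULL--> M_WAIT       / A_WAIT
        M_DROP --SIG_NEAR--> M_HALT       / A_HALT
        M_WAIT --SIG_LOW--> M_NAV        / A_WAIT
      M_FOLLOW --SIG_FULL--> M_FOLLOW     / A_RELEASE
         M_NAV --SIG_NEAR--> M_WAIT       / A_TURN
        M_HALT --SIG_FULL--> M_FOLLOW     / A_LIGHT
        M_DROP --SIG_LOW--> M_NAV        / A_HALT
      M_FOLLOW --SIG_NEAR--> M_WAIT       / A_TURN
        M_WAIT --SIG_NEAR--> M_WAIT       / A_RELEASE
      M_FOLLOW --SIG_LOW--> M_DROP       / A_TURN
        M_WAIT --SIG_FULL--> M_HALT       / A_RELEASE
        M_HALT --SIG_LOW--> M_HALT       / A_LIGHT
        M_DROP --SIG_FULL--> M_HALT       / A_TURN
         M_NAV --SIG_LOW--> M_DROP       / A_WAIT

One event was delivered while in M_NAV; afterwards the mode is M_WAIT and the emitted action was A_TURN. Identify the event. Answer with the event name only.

try SIG_LOW: (M_NAV, SIG_LOW) → (M_DROP, A_WAIT)
try SIG_FULL: (M_NAV, SIG_FULL) → (M_WAIT, A_WAIT)
try SIG_NEAR: (M_NAV, SIG_NEAR) → (M_WAIT, A_TURN)  ← matches

SIG_NEAR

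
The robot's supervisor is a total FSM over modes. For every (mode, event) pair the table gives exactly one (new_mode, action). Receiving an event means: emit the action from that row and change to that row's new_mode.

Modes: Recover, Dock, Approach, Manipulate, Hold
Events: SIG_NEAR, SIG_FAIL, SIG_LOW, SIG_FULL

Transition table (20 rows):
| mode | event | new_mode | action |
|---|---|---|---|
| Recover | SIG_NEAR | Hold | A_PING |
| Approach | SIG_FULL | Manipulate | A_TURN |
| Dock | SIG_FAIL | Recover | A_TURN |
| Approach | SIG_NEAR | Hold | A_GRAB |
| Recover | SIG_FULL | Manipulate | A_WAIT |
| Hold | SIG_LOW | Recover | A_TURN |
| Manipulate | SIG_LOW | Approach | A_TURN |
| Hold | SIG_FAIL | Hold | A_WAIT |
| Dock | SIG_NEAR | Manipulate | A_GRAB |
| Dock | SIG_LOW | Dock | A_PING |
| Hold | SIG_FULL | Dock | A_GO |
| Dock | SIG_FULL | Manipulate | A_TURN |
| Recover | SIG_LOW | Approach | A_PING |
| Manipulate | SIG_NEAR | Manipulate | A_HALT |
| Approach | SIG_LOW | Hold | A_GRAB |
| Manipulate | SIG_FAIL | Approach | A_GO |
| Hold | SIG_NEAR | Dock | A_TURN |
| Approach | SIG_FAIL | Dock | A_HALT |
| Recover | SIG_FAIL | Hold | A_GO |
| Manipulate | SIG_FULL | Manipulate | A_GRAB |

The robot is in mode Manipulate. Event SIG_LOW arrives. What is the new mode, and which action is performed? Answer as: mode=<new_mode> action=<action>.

mode=Approach action=A_TURN

current mode = Manipulate; filter table to that mode:
  (Manipulate, SIG_LOW) → (Approach, A_TURN)  ← event matches
  (Manipulate, SIG_NEAR) → (Manipulate, A_HALT)
  (Manipulate, SIG_FAIL) → (Approach, A_GO)
  (Manipulate, SIG_FULL) → (Manipulate, A_GRAB)
event = SIG_LOW selects (Approach, A_TURN)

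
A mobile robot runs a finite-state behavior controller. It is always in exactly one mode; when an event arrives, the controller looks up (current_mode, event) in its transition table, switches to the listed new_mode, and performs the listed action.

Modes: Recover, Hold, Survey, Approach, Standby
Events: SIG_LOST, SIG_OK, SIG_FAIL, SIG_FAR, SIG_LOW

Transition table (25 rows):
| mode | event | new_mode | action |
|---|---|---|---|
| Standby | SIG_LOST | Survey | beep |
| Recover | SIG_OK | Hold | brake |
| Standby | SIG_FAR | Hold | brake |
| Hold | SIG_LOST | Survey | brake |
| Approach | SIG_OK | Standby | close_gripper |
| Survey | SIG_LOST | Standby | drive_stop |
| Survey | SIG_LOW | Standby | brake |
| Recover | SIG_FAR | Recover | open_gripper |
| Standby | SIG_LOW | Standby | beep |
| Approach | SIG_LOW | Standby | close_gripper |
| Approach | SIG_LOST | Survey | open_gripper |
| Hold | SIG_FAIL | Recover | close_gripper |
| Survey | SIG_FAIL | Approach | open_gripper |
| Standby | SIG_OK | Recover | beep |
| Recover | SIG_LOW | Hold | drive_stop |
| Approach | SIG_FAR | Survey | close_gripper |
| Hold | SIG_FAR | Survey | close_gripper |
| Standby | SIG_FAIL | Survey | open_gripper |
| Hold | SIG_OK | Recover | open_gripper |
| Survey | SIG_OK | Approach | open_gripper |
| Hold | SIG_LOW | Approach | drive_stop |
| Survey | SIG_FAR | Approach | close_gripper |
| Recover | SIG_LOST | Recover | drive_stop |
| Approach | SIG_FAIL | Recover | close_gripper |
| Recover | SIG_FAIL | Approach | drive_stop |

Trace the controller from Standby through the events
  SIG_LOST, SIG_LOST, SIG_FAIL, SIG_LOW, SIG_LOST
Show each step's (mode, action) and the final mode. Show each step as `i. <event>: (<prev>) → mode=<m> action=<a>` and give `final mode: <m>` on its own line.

1. SIG_LOST: (Standby) → mode=Survey action=beep
2. SIG_LOST: (Survey) → mode=Standby action=drive_stop
3. SIG_FAIL: (Standby) → mode=Survey action=open_gripper
4. SIG_LOW: (Survey) → mode=Standby action=brake
5. SIG_LOST: (Standby) → mode=Survey action=beep

final mode: Survey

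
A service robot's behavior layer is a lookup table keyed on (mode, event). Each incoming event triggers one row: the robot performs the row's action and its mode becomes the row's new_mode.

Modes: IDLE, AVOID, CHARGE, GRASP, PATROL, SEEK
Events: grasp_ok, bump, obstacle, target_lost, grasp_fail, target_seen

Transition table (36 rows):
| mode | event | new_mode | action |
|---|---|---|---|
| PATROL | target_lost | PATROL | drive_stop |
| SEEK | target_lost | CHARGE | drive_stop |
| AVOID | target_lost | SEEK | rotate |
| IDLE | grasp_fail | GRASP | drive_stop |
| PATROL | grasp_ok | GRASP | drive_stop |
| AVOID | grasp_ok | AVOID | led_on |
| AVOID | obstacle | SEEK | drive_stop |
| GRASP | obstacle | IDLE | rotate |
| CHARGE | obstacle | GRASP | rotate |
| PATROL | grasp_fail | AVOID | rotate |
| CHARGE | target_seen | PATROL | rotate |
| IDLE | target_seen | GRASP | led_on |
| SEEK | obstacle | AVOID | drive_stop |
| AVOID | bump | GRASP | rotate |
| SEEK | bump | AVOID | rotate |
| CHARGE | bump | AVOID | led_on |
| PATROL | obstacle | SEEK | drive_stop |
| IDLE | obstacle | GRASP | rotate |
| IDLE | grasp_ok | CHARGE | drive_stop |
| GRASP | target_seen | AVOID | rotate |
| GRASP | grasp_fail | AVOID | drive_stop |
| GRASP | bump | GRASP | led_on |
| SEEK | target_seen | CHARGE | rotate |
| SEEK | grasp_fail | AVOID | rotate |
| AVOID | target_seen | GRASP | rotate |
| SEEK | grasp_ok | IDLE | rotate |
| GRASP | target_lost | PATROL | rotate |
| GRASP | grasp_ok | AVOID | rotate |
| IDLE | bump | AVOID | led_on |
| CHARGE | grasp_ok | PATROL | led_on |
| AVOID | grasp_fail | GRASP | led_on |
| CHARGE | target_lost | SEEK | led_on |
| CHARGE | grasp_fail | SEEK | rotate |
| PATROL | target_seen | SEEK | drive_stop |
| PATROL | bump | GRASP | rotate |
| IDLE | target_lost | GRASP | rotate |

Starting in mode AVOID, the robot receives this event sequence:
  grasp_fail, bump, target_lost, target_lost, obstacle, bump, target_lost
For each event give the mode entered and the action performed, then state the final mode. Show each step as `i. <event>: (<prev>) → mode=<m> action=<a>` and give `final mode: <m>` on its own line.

1. grasp_fail: (AVOID) → mode=GRASP action=led_on
2. bump: (GRASP) → mode=GRASP action=led_on
3. target_lost: (GRASP) → mode=PATROL action=rotate
4. target_lost: (PATROL) → mode=PATROL action=drive_stop
5. obstacle: (PATROL) → mode=SEEK action=drive_stop
6. bump: (SEEK) → mode=AVOID action=rotate
7. target_lost: (AVOID) → mode=SEEK action=rotate

final mode: SEEK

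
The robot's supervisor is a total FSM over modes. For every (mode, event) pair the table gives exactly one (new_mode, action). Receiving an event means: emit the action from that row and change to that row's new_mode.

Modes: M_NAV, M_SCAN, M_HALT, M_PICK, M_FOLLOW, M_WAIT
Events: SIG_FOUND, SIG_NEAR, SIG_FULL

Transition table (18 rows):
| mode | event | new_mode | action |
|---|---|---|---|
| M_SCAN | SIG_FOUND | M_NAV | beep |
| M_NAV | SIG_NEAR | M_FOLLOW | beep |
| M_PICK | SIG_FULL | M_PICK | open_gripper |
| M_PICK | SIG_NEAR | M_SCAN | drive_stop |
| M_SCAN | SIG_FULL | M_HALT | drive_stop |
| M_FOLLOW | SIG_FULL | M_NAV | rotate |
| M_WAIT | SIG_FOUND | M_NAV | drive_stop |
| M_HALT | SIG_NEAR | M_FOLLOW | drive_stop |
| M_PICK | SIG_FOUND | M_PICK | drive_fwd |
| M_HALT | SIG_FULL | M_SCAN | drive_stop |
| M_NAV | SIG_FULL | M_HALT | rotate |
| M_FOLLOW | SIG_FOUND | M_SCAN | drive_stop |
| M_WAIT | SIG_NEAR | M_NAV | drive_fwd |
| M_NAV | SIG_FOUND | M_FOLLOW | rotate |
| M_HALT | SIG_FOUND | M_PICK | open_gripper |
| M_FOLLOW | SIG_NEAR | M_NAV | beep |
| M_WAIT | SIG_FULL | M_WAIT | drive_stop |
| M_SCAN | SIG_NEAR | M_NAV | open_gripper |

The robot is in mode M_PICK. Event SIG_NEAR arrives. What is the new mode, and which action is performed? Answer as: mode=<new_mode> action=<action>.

current mode = M_PICK; filter table to that mode:
  (M_PICK, SIG_FULL) → (M_PICK, open_gripper)
  (M_PICK, SIG_NEAR) → (M_SCAN, drive_stop)  ← event matches
  (M_PICK, SIG_FOUND) → (M_PICK, drive_fwd)
event = SIG_NEAR selects (M_SCAN, drive_stop)

mode=M_SCAN action=drive_stop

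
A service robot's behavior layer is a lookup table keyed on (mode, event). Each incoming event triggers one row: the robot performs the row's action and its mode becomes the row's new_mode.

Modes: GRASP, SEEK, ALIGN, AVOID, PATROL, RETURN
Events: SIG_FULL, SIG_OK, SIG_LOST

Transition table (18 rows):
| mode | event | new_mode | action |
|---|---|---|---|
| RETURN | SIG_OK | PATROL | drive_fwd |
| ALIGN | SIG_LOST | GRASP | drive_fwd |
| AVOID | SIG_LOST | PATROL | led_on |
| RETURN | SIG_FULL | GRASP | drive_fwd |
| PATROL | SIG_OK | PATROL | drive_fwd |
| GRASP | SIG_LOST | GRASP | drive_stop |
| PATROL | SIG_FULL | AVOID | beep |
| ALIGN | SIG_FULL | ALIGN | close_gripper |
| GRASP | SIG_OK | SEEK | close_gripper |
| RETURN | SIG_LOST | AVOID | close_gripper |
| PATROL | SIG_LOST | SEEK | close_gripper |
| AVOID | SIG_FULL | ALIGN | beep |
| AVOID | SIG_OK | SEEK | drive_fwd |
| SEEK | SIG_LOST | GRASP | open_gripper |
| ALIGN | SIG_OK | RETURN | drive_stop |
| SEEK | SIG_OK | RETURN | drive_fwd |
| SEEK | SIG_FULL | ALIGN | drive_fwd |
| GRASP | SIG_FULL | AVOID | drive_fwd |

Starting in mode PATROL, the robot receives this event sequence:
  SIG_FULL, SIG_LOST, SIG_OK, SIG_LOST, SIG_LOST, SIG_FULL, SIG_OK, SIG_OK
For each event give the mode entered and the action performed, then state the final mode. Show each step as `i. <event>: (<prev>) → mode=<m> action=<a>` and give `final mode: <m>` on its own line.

1. SIG_FULL: (PATROL) → mode=AVOID action=beep
2. SIG_LOST: (AVOID) → mode=PATROL action=led_on
3. SIG_OK: (PATROL) → mode=PATROL action=drive_fwd
4. SIG_LOST: (PATROL) → mode=SEEK action=close_gripper
5. SIG_LOST: (SEEK) → mode=GRASP action=open_gripper
6. SIG_FULL: (GRASP) → mode=AVOID action=drive_fwd
7. SIG_OK: (AVOID) → mode=SEEK action=drive_fwd
8. SIG_OK: (SEEK) → mode=RETURN action=drive_fwd

final mode: RETURN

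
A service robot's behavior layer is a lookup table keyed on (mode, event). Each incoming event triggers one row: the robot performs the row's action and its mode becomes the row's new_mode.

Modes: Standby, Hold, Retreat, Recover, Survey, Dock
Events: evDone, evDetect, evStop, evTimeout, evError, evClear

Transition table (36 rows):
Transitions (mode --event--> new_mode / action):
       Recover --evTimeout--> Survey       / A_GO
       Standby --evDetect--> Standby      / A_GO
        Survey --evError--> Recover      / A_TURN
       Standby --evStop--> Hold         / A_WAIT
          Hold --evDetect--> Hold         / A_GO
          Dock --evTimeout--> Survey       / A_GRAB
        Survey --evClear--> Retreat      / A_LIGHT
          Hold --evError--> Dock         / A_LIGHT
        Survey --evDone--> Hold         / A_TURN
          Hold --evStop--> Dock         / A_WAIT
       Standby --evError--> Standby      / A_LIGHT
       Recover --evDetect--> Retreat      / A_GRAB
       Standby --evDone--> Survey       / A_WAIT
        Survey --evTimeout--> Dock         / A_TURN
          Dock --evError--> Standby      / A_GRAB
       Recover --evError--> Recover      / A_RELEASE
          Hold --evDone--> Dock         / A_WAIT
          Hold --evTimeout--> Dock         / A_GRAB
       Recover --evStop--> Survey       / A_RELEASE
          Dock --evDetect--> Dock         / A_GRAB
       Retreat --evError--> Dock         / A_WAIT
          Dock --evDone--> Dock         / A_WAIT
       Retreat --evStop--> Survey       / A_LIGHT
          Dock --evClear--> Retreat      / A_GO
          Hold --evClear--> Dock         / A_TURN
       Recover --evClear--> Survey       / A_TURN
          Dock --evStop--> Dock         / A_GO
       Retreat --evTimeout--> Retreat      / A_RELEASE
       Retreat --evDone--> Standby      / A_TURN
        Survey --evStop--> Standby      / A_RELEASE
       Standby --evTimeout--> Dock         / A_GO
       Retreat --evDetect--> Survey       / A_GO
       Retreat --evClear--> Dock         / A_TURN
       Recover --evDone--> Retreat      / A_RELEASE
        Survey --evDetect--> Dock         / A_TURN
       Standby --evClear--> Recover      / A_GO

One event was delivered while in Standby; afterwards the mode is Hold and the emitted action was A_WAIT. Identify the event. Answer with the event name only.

evStop

try evDone: (Standby, evDone) → (Survey, A_WAIT)
try evDetect: (Standby, evDetect) → (Standby, A_GO)
try evStop: (Standby, evStop) → (Hold, A_WAIT)  ← matches
try evTimeout: (Standby, evTimeout) → (Dock, A_GO)
try evError: (Standby, evError) → (Standby, A_LIGHT)
try evClear: (Standby, evClear) → (Recover, A_GO)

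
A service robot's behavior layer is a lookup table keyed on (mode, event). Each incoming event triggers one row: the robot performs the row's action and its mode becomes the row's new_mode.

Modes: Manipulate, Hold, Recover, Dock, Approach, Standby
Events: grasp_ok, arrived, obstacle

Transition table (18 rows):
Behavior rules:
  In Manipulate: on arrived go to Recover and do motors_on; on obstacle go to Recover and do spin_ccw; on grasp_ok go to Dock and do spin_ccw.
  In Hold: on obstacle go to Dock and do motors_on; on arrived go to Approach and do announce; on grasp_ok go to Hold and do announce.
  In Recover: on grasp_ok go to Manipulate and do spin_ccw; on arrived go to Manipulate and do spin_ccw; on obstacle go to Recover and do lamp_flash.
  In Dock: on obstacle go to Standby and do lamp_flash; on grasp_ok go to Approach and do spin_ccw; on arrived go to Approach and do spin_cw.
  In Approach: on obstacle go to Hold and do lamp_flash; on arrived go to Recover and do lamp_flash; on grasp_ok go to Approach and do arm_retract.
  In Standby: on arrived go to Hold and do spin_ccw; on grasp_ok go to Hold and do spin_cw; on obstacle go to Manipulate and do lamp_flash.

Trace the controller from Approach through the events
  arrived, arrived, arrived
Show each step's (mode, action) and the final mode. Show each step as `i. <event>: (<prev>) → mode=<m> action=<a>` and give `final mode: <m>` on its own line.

1. arrived: (Approach) → mode=Recover action=lamp_flash
2. arrived: (Recover) → mode=Manipulate action=spin_ccw
3. arrived: (Manipulate) → mode=Recover action=motors_on

final mode: Recover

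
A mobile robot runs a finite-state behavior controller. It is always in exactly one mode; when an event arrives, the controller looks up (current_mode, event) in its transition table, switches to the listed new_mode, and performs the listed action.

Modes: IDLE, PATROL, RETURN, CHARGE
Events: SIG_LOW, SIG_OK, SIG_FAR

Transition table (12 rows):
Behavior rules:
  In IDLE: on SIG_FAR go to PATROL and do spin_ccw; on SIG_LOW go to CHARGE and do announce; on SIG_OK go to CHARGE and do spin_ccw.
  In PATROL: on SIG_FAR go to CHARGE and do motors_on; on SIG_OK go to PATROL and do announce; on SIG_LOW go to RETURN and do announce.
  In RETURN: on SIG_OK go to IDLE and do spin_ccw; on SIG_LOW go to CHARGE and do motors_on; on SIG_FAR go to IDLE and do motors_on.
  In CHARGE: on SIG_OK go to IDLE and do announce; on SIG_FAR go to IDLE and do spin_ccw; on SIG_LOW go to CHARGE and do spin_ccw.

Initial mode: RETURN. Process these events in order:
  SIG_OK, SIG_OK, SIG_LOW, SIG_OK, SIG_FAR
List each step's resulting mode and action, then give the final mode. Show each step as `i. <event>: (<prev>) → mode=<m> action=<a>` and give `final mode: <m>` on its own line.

1. SIG_OK: (RETURN) → mode=IDLE action=spin_ccw
2. SIG_OK: (IDLE) → mode=CHARGE action=spin_ccw
3. SIG_LOW: (CHARGE) → mode=CHARGE action=spin_ccw
4. SIG_OK: (CHARGE) → mode=IDLE action=announce
5. SIG_FAR: (IDLE) → mode=PATROL action=spin_ccw

final mode: PATROL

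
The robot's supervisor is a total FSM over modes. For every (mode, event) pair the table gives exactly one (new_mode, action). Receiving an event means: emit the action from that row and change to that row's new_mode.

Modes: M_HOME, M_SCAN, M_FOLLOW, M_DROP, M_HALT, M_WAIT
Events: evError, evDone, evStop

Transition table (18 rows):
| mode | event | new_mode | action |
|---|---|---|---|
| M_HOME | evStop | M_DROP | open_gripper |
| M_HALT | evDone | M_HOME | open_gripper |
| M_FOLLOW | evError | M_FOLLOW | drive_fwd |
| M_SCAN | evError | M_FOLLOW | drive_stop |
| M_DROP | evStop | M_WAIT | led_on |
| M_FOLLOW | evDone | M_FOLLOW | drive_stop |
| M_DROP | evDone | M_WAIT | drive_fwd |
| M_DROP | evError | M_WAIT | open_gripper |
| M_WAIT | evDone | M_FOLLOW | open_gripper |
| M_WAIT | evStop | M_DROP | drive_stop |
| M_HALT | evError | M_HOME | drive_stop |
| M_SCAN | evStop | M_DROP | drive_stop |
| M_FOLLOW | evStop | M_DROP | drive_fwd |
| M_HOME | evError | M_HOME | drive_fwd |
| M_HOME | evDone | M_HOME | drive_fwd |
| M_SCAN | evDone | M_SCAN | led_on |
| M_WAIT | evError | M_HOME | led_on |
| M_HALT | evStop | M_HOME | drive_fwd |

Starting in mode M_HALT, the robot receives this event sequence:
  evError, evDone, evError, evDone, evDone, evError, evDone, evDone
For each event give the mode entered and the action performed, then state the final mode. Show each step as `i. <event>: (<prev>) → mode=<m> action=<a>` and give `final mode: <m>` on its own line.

1. evError: (M_HALT) → mode=M_HOME action=drive_stop
2. evDone: (M_HOME) → mode=M_HOME action=drive_fwd
3. evError: (M_HOME) → mode=M_HOME action=drive_fwd
4. evDone: (M_HOME) → mode=M_HOME action=drive_fwd
5. evDone: (M_HOME) → mode=M_HOME action=drive_fwd
6. evError: (M_HOME) → mode=M_HOME action=drive_fwd
7. evDone: (M_HOME) → mode=M_HOME action=drive_fwd
8. evDone: (M_HOME) → mode=M_HOME action=drive_fwd

final mode: M_HOME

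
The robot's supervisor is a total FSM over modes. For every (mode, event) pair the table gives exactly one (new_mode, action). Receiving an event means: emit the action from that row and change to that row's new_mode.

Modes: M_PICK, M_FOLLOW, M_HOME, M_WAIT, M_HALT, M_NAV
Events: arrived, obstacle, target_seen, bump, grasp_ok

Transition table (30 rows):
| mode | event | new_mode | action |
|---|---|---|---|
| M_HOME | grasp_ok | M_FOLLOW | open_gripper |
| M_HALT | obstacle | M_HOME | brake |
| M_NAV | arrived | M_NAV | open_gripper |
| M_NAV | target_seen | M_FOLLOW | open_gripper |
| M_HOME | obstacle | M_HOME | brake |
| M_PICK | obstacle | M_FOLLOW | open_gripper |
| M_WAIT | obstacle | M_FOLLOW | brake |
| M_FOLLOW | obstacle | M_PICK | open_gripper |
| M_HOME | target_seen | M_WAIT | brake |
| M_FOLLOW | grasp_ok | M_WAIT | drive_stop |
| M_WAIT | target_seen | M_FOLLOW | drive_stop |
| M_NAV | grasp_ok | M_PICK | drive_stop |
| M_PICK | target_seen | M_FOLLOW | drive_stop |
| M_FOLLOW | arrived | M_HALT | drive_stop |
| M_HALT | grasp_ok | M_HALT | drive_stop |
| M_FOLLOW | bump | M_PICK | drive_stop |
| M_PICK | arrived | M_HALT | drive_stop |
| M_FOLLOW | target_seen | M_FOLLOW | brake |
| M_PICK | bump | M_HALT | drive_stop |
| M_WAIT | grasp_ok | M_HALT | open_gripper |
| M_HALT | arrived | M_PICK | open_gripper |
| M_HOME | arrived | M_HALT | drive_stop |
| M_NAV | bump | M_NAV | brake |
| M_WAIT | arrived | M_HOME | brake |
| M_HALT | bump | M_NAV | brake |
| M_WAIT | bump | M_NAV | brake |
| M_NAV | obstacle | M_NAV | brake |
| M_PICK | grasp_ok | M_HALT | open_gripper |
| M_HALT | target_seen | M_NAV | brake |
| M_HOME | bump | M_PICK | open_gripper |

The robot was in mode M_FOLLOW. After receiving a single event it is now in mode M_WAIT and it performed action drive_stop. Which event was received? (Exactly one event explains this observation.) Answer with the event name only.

grasp_ok

try arrived: (M_FOLLOW, arrived) → (M_HALT, drive_stop)
try obstacle: (M_FOLLOW, obstacle) → (M_PICK, open_gripper)
try target_seen: (M_FOLLOW, target_seen) → (M_FOLLOW, brake)
try bump: (M_FOLLOW, bump) → (M_PICK, drive_stop)
try grasp_ok: (M_FOLLOW, grasp_ok) → (M_WAIT, drive_stop)  ← matches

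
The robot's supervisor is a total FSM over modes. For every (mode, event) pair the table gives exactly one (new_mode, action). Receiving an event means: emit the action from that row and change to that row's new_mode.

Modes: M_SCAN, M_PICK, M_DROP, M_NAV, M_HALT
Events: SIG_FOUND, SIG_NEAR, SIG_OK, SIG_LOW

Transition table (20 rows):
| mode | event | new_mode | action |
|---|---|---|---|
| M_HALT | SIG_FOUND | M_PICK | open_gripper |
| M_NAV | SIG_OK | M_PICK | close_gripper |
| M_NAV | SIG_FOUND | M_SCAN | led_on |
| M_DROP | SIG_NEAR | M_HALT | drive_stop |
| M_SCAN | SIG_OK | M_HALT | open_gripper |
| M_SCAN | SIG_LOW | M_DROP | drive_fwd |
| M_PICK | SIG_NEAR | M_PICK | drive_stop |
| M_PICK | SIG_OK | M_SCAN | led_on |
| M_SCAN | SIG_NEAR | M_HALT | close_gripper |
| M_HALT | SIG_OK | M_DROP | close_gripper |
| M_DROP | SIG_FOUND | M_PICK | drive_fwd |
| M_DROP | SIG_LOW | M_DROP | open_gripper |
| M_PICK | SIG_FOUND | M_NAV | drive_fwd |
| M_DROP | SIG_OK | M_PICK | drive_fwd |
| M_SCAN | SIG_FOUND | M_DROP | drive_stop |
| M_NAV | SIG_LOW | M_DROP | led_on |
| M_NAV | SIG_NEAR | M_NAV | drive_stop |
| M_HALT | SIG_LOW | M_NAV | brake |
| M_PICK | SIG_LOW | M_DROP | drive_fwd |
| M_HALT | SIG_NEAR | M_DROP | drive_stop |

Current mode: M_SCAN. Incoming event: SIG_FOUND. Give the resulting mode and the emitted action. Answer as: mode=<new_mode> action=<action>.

current mode = M_SCAN; filter table to that mode:
  (M_SCAN, SIG_OK) → (M_HALT, open_gripper)
  (M_SCAN, SIG_LOW) → (M_DROP, drive_fwd)
  (M_SCAN, SIG_NEAR) → (M_HALT, close_gripper)
  (M_SCAN, SIG_FOUND) → (M_DROP, drive_stop)  ← event matches
event = SIG_FOUND selects (M_DROP, drive_stop)

mode=M_DROP action=drive_stop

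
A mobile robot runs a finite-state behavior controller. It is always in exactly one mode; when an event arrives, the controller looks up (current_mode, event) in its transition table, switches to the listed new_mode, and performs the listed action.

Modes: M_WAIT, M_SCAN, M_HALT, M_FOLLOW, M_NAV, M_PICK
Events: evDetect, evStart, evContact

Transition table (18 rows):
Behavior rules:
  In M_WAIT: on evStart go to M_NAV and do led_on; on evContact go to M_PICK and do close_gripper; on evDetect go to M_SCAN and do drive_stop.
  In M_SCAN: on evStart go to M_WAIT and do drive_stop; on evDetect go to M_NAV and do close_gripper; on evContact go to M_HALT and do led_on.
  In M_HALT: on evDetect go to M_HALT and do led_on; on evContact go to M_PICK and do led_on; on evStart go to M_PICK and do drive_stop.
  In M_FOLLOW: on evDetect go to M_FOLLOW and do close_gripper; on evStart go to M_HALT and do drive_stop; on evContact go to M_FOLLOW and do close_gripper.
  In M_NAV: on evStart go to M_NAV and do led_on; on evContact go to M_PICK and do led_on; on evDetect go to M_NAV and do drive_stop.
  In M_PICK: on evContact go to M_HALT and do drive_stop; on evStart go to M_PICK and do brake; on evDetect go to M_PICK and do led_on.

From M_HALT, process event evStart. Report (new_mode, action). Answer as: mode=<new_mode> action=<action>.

mode=M_PICK action=drive_stop

current mode = M_HALT; filter table to that mode:
  (M_HALT, evDetect) → (M_HALT, led_on)
  (M_HALT, evContact) → (M_PICK, led_on)
  (M_HALT, evStart) → (M_PICK, drive_stop)  ← event matches
event = evStart selects (M_PICK, drive_stop)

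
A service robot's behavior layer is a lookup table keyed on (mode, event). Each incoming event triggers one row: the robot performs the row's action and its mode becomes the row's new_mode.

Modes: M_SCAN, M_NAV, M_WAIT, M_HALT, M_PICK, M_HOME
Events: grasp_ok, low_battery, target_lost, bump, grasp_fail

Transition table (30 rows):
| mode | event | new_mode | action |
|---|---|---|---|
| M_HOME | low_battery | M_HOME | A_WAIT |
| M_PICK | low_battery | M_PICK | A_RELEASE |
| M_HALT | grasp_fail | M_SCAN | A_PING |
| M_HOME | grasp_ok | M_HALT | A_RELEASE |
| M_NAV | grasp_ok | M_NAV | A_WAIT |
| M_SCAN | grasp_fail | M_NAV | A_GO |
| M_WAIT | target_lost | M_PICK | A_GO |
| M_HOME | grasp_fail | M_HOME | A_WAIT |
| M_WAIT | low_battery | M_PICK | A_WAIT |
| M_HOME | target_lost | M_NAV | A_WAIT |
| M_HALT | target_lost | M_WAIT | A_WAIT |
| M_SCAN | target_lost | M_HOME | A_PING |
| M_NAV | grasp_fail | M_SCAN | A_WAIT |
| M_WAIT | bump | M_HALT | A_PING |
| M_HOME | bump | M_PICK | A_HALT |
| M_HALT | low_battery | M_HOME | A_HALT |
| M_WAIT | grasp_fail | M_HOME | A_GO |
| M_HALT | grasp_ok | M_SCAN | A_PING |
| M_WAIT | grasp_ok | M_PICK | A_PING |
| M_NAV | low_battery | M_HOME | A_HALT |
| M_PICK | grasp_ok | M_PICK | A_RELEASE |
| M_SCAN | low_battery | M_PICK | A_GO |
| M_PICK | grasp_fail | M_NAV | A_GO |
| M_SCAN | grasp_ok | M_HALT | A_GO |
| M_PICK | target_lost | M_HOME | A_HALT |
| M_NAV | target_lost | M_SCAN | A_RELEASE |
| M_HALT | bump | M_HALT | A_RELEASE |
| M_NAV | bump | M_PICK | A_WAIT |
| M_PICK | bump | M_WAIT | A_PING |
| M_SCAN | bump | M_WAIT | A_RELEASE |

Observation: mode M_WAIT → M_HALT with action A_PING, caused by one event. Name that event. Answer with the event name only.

try grasp_ok: (M_WAIT, grasp_ok) → (M_PICK, A_PING)
try low_battery: (M_WAIT, low_battery) → (M_PICK, A_WAIT)
try target_lost: (M_WAIT, target_lost) → (M_PICK, A_GO)
try bump: (M_WAIT, bump) → (M_HALT, A_PING)  ← matches
try grasp_fail: (M_WAIT, grasp_fail) → (M_HOME, A_GO)

bump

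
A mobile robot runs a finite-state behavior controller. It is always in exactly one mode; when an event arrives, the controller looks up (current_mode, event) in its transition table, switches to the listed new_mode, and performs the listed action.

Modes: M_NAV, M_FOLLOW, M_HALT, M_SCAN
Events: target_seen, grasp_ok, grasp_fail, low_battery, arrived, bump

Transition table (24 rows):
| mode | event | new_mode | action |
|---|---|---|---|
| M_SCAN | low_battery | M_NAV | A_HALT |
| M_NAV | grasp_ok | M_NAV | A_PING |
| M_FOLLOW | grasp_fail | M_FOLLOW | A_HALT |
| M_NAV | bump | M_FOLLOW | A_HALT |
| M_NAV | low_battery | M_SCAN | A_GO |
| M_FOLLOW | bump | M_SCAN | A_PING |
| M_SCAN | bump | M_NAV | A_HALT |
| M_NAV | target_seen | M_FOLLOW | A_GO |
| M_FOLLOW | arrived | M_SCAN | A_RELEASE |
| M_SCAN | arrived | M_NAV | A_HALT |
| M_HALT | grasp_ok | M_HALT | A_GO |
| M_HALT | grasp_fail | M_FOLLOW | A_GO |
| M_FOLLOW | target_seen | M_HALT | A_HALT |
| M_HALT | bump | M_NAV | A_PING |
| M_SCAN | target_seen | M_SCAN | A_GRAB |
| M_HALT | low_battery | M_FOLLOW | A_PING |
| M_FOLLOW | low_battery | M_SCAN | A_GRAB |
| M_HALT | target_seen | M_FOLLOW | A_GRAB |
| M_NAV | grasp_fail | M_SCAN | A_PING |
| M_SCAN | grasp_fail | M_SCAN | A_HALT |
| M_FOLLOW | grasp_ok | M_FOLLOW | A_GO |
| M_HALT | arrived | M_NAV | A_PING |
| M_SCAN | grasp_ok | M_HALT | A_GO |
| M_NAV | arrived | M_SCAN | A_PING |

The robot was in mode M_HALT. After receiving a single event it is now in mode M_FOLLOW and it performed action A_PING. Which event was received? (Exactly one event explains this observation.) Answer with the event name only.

try target_seen: (M_HALT, target_seen) → (M_FOLLOW, A_GRAB)
try grasp_ok: (M_HALT, grasp_ok) → (M_HALT, A_GO)
try grasp_fail: (M_HALT, grasp_fail) → (M_FOLLOW, A_GO)
try low_battery: (M_HALT, low_battery) → (M_FOLLOW, A_PING)  ← matches
try arrived: (M_HALT, arrived) → (M_NAV, A_PING)
try bump: (M_HALT, bump) → (M_NAV, A_PING)

low_battery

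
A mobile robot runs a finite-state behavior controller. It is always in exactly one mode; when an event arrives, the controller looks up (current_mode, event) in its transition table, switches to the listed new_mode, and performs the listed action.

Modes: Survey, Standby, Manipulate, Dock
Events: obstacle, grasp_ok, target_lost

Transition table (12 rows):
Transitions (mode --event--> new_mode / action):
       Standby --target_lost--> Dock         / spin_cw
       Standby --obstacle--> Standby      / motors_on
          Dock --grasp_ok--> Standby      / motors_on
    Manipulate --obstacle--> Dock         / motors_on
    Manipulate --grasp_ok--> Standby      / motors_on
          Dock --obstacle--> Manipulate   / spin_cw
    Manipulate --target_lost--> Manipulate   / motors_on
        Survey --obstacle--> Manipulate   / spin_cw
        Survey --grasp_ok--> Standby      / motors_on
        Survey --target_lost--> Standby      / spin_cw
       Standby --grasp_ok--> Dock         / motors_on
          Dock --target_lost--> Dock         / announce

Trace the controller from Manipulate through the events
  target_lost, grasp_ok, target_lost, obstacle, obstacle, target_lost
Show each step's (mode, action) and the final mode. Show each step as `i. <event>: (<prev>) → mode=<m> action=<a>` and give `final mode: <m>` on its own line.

1. target_lost: (Manipulate) → mode=Manipulate action=motors_on
2. grasp_ok: (Manipulate) → mode=Standby action=motors_on
3. target_lost: (Standby) → mode=Dock action=spin_cw
4. obstacle: (Dock) → mode=Manipulate action=spin_cw
5. obstacle: (Manipulate) → mode=Dock action=motors_on
6. target_lost: (Dock) → mode=Dock action=announce

final mode: Dock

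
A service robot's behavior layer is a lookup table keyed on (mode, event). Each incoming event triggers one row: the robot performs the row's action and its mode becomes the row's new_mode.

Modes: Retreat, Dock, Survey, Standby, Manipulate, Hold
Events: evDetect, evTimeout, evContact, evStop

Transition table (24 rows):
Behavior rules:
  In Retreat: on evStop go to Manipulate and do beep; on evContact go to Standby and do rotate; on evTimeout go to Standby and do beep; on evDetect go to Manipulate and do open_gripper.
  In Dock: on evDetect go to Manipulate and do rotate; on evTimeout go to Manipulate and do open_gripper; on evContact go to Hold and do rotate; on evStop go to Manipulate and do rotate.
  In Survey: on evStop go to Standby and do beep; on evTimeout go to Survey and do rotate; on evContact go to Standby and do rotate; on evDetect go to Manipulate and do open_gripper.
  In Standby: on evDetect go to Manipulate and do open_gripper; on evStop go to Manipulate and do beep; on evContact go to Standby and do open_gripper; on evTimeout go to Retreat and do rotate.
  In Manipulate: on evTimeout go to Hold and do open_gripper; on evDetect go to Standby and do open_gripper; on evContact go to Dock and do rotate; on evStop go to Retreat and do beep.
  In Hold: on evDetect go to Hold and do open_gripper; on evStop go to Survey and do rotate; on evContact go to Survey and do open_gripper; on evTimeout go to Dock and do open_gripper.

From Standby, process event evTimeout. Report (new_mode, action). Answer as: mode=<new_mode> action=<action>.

current mode = Standby; filter table to that mode:
  (Standby, evDetect) → (Manipulate, open_gripper)
  (Standby, evStop) → (Manipulate, beep)
  (Standby, evContact) → (Standby, open_gripper)
  (Standby, evTimeout) → (Retreat, rotate)  ← event matches
event = evTimeout selects (Retreat, rotate)

mode=Retreat action=rotate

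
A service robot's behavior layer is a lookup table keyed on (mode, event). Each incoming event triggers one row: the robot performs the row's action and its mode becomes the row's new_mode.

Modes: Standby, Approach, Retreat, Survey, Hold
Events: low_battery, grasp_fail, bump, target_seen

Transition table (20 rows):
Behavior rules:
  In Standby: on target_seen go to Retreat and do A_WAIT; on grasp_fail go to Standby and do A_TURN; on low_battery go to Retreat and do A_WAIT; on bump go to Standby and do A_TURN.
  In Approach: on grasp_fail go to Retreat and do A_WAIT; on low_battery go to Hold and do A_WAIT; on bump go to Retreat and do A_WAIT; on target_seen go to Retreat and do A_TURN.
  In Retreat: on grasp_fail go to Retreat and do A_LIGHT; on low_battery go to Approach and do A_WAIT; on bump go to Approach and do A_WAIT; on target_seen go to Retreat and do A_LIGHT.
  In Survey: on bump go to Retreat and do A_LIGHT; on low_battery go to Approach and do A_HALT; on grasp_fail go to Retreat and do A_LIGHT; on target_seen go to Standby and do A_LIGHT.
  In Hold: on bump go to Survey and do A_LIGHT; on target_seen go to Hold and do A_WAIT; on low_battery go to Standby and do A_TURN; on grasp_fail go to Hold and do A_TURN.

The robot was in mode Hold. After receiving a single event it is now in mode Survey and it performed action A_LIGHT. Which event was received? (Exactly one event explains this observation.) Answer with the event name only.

try low_battery: (Hold, low_battery) → (Standby, A_TURN)
try grasp_fail: (Hold, grasp_fail) → (Hold, A_TURN)
try bump: (Hold, bump) → (Survey, A_LIGHT)  ← matches
try target_seen: (Hold, target_seen) → (Hold, A_WAIT)

bump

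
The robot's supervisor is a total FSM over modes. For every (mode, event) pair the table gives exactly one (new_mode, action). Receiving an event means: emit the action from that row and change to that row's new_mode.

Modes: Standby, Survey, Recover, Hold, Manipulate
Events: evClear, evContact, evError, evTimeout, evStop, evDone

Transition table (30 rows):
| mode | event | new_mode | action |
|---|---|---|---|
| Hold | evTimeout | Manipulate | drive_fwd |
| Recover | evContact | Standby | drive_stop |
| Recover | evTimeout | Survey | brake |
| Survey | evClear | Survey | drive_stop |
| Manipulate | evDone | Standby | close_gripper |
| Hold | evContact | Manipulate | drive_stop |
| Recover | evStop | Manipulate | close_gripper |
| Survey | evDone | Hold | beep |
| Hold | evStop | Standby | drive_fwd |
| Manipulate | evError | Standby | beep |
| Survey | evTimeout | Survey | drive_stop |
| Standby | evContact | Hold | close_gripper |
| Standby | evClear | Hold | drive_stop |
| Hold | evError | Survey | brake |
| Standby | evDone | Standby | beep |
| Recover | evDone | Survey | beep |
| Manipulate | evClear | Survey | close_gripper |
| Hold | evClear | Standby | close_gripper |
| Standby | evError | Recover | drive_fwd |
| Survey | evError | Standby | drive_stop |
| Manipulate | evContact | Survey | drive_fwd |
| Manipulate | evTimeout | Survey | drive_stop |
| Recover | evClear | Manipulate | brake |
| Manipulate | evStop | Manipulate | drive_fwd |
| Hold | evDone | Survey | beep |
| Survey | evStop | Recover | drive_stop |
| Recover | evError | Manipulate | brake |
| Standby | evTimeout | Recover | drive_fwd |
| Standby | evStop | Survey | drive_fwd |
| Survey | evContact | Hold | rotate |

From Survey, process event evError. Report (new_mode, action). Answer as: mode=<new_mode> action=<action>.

mode=Standby action=drive_stop

current mode = Survey; filter table to that mode:
  (Survey, evClear) → (Survey, drive_stop)
  (Survey, evDone) → (Hold, beep)
  (Survey, evTimeout) → (Survey, drive_stop)
  (Survey, evError) → (Standby, drive_stop)  ← event matches
  (Survey, evStop) → (Recover, drive_stop)
  (Survey, evContact) → (Hold, rotate)
event = evError selects (Standby, drive_stop)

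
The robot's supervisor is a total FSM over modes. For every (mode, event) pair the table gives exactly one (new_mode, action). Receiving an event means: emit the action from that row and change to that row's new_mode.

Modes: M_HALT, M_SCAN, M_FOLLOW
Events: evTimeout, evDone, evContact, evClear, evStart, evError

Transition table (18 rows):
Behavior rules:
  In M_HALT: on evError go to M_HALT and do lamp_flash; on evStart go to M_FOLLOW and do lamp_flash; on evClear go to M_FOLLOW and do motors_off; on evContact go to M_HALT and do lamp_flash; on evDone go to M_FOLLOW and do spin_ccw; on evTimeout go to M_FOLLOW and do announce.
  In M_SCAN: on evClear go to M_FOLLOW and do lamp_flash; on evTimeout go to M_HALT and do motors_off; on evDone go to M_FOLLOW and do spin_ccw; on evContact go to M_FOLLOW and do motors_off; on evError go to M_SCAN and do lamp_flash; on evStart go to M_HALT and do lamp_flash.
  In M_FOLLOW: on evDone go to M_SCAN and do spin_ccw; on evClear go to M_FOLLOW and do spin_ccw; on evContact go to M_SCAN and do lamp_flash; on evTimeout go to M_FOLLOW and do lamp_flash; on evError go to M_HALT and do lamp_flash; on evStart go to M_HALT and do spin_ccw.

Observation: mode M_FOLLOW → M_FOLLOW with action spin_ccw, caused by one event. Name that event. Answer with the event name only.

try evTimeout: (M_FOLLOW, evTimeout) → (M_FOLLOW, lamp_flash)
try evDone: (M_FOLLOW, evDone) → (M_SCAN, spin_ccw)
try evContact: (M_FOLLOW, evContact) → (M_SCAN, lamp_flash)
try evClear: (M_FOLLOW, evClear) → (M_FOLLOW, spin_ccw)  ← matches
try evStart: (M_FOLLOW, evStart) → (M_HALT, spin_ccw)
try evError: (M_FOLLOW, evError) → (M_HALT, lamp_flash)

evClear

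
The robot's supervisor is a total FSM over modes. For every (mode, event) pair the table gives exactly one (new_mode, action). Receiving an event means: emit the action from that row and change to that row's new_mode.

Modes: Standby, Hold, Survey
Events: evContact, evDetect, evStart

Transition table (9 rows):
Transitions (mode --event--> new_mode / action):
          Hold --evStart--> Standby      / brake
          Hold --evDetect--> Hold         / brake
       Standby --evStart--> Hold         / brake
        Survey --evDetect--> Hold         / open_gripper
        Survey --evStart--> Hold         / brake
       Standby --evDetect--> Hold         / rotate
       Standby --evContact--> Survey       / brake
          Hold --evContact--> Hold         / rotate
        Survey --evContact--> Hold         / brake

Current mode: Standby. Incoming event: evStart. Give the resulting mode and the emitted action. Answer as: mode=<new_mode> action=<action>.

mode=Hold action=brake

current mode = Standby; filter table to that mode:
  (Standby, evStart) → (Hold, brake)  ← event matches
  (Standby, evDetect) → (Hold, rotate)
  (Standby, evContact) → (Survey, brake)
event = evStart selects (Hold, brake)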